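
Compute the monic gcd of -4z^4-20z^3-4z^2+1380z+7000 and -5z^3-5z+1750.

z^3+z-350

Apply the Euclidean algorithm:
  -4z^4-20z^3-4z^2+1380z+7000 = ((4/5)z+4)(-5z^3-5z+1750) + (0)
Last nonzero remainder: -5z^3-5z+1750. Dividing through by -5 gives the monic gcd z^3+z-350.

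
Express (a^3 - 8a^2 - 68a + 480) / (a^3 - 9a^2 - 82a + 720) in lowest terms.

By polynomial division,
  a^3 - 8a^2 - 68a + 480 = (a^3 - 9a^2 - 82a + 720) + (a^2 + 14a - 240)
  a^3 - 9a^2 - 82a + 720 = (a - 23)(a^2 + 14a - 240) + (480a - 4800)
  a^2 + 14a - 240 = ((1/480)a + 1/20)(480a - 4800) + (0)
Last nonzero remainder: 480a - 4800. Dividing through by 480 gives the monic gcd a - 10.
Cancel a - 10 from numerator and denominator to get the reduced form.

(a^2 + 2a - 48)/(a^2 + a - 72)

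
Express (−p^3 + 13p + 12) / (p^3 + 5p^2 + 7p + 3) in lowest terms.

Repeated division with remainder:
  −p^3 + 13p + 12 = (−1)(p^3 + 5p^2 + 7p + 3) + (5p^2 + 20p + 15)
  p^3 + 5p^2 + 7p + 3 = ((1/5)p + 1/5)(5p^2 + 20p + 15) + (0)
Last nonzero remainder: 5p^2 + 20p + 15. Dividing through by 5 gives the monic gcd p^2 + 4p + 3.
Cancel p^2 + 4p + 3 from numerator and denominator to get the reduced form.

(−p + 4)/(p + 1)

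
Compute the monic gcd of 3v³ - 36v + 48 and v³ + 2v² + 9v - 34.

v - 2

By polynomial division,
  3v³ - 36v + 48 = (3)(v³ + 2v² + 9v - 34) + (-6v² - 63v + 150)
  v³ + 2v² + 9v - 34 = (-(1/6)v + 17/12)(-6v² - 63v + 150) + ((493/4)v - 493/2)
  -6v² - 63v + 150 = (-(24/493)v - 300/493)((493/4)v - 493/2) + (0)
Last nonzero remainder: (493/4)v - 493/2. Dividing through by 493/4 gives the monic gcd v - 2.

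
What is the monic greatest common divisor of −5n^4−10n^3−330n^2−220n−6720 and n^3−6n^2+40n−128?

n^2−2n+32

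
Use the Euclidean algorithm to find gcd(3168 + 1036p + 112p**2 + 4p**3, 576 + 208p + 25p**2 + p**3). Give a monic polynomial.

Apply the Euclidean algorithm:
  4p**3 + 112p**2 + 1036p + 3168 = (4)(p**3 + 25p**2 + 208p + 576) + (12p**2 + 204p + 864)
  p**3 + 25p**2 + 208p + 576 = ((1/12)p + 2/3)(12p**2 + 204p + 864) + (0)
Last nonzero remainder: 12p**2 + 204p + 864. Dividing through by 12 gives the monic gcd p**2 + 17p + 72.

72 + 17p + p**2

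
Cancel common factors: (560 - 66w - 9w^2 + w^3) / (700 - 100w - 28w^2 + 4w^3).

(-80 - 2w + w^2)/(-100 + 4w^2)

By polynomial division,
  w^3 - 9w^2 - 66w + 560 = (1/4)(4w^3 - 28w^2 - 100w + 700) + (-2w^2 - 41w + 385)
  4w^3 - 28w^2 - 100w + 700 = (-2w + 55)(-2w^2 - 41w + 385) + (2925w - 20475)
  -2w^2 - 41w + 385 = (-(2/2925)w - 11/585)(2925w - 20475) + (0)
Last nonzero remainder: 2925w - 20475. Dividing through by 2925 gives the monic gcd w - 7.
Cancel w - 7 from numerator and denominator to get the reduced form.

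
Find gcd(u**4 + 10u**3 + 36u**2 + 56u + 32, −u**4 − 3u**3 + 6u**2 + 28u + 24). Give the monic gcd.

Repeated division with remainder:
  u**4 + 10u**3 + 36u**2 + 56u + 32 = (−1)(−u**4 − 3u**3 + 6u**2 + 28u + 24) + (7u**3 + 42u**2 + 84u + 56)
  −u**4 − 3u**3 + 6u**2 + 28u + 24 = (−(1/7)u + 3/7)(7u**3 + 42u**2 + 84u + 56) + (0)
Last nonzero remainder: 7u**3 + 42u**2 + 84u + 56. Dividing through by 7 gives the monic gcd u**3 + 6u**2 + 12u + 8.

u**3 + 6u**2 + 12u + 8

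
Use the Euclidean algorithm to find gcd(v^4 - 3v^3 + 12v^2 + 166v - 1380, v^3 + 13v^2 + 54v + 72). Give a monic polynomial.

v + 6

Apply the Euclidean algorithm:
  v^4 - 3v^3 + 12v^2 + 166v - 1380 = (v - 16)(v^3 + 13v^2 + 54v + 72) + (166v^2 + 958v - 228)
  v^3 + 13v^2 + 54v + 72 = ((1/166)v + 300/6889)(166v^2 + 958v - 228) + ((94068/6889)v + 564408/6889)
  166v^2 + 958v - 228 = ((571787/47034)v - 130891/47034)((94068/6889)v + 564408/6889) + (0)
Last nonzero remainder: (94068/6889)v + 564408/6889. Dividing through by 94068/6889 gives the monic gcd v + 6.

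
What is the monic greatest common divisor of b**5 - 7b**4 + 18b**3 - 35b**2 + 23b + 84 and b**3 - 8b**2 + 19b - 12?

Repeated division with remainder:
  b**5 - 7b**4 + 18b**3 - 35b**2 + 23b + 84 = (b**2 + b + 7)(b**3 - 8b**2 + 19b - 12) + (14b**2 - 98b + 168)
  b**3 - 8b**2 + 19b - 12 = ((1/14)b - 1/14)(14b**2 - 98b + 168) + (0)
Last nonzero remainder: 14b**2 - 98b + 168. Dividing through by 14 gives the monic gcd b**2 - 7b + 12.

b**2 - 7b + 12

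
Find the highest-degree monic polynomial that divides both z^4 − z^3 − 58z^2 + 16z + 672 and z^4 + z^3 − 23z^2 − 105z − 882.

z^2 − z − 42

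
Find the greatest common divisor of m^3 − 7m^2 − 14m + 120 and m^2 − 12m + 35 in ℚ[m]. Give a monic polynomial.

By polynomial division,
  m^3 − 7m^2 − 14m + 120 = (m + 5)(m^2 − 12m + 35) + (11m − 55)
  m^2 − 12m + 35 = ((1/11)m − 7/11)(11m − 55) + (0)
Last nonzero remainder: 11m − 55. Dividing through by 11 gives the monic gcd m − 5.

m − 5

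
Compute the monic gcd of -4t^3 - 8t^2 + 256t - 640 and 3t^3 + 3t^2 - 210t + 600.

t^2 + 6t - 40

Apply the Euclidean algorithm:
  -4t^3 - 8t^2 + 256t - 640 = (-4/3)(3t^3 + 3t^2 - 210t + 600) + (-4t^2 - 24t + 160)
  3t^3 + 3t^2 - 210t + 600 = (-(3/4)t + 15/4)(-4t^2 - 24t + 160) + (0)
Last nonzero remainder: -4t^2 - 24t + 160. Dividing through by -4 gives the monic gcd t^2 + 6t - 40.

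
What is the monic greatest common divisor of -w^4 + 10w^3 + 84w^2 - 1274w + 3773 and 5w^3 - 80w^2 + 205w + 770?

w - 7

Euclidean algorithm in ℚ[w]:
  -w^4 + 10w^3 + 84w^2 - 1274w + 3773 = (-(1/5)w - 6/5)(5w^3 - 80w^2 + 205w + 770) + (29w^2 - 874w + 4697)
  5w^3 - 80w^2 + 205w + 770 = ((5/29)w + 2050/841)(29w^2 - 874w + 4697) + ((1283040/841)w - 8981280/841)
  29w^2 - 874w + 4697 = ((24389/1283040)w - 51301/116640)((1283040/841)w - 8981280/841) + (0)
Last nonzero remainder: (1283040/841)w - 8981280/841. Dividing through by 1283040/841 gives the monic gcd w - 7.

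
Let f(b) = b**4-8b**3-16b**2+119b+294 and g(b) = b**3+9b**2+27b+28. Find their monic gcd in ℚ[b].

b**2+5b+7

Euclidean algorithm in ℚ[b]:
  b**4-8b**3-16b**2+119b+294 = (b-17)(b**3+9b**2+27b+28) + (110b**2+550b+770)
  b**3+9b**2+27b+28 = ((1/110)b+2/55)(110b**2+550b+770) + (0)
Last nonzero remainder: 110b**2+550b+770. Dividing through by 110 gives the monic gcd b**2+5b+7.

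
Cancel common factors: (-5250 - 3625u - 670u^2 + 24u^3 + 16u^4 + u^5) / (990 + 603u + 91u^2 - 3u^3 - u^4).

(350 + 55u - 8u^2 - u^3)/(-66 - 5u + u^2)

By polynomial division,
  u^5 + 16u^4 + 24u^3 - 670u^2 - 3625u - 5250 = (-u - 13)(-u^4 - 3u^3 + 91u^2 + 603u + 990) + (76u^3 + 1116u^2 + 5204u + 7620)
  -u^4 - 3u^3 + 91u^2 + 603u + 990 = (-(1/76)u + 111/722)(76u^3 + 1116u^2 + 5204u + 7620) + (-(4368/361)u^2 - (34944/361)u - 65520/361)
  76u^3 + 1116u^2 + 5204u + 7620 = (-(6859/1092)u - 45847/1092)(-(4368/361)u^2 - (34944/361)u - 65520/361) + (0)
Last nonzero remainder: -(4368/361)u^2 - (34944/361)u - 65520/361. Dividing through by -4368/361 gives the monic gcd u^2 + 8u + 15.
Cancel u^2 + 8u + 15 from numerator and denominator to get the reduced form.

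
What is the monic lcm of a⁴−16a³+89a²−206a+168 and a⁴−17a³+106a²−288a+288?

By polynomial division,
  a⁴−16a³+89a²−206a+168 = (a⁴−17a³+106a²−288a+288) + (a³−17a²+82a−120)
  a⁴−17a³+106a²−288a+288 = (a)(a³−17a²+82a−120) + (24a²−168a+288)
  a³−17a²+82a−120 = ((1/24)a−5/12)(24a²−168a+288) + (0)
Last nonzero remainder: 24a²−168a+288. Dividing through by 24 gives the monic gcd a²−7a+12.
Then lcm(f, g) = f·g / gcd(f, g); expanding and making the result monic gives the answer.

a⁶−26a⁵+273a⁴−1480a³+4364a²−6624a+4032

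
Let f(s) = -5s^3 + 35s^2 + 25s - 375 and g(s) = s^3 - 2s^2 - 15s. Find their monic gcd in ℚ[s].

s^2 - 2s - 15

By polynomial division,
  -5s^3 + 35s^2 + 25s - 375 = (-5)(s^3 - 2s^2 - 15s) + (25s^2 - 50s - 375)
  s^3 - 2s^2 - 15s = ((1/25)s)(25s^2 - 50s - 375) + (0)
Last nonzero remainder: 25s^2 - 50s - 375. Dividing through by 25 gives the monic gcd s^2 - 2s - 15.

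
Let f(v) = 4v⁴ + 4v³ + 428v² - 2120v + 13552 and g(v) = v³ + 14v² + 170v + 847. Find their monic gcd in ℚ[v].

By polynomial division,
  4v⁴ + 4v³ + 428v² - 2120v + 13552 = (4v - 52)(v³ + 14v² + 170v + 847) + (476v² + 3332v + 57596)
  v³ + 14v² + 170v + 847 = ((1/476)v + 1/68)(476v² + 3332v + 57596) + (0)
Last nonzero remainder: 476v² + 3332v + 57596. Dividing through by 476 gives the monic gcd v² + 7v + 121.

v² + 7v + 121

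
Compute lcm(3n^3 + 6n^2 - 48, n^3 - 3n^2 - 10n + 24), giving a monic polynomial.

n^5 + n^4 - 14n^3 - 40n^2 + 16n + 192

By polynomial division,
  3n^3 + 6n^2 - 48 = (3)(n^3 - 3n^2 - 10n + 24) + (15n^2 + 30n - 120)
  n^3 - 3n^2 - 10n + 24 = ((1/15)n - 1/3)(15n^2 + 30n - 120) + (8n - 16)
  15n^2 + 30n - 120 = ((15/8)n + 15/2)(8n - 16) + (0)
Last nonzero remainder: 8n - 16. Dividing through by 8 gives the monic gcd n - 2.
Then lcm(f, g) = f·g / gcd(f, g); expanding and making the result monic gives the answer.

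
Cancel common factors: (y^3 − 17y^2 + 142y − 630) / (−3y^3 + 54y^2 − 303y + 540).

Repeated division with remainder:
  y^3 − 17y^2 + 142y − 630 = (−1/3)(−3y^3 + 54y^2 − 303y + 540) + (y^2 + 41y − 450)
  −3y^3 + 54y^2 − 303y + 540 = (−3y + 177)(y^2 + 41y − 450) + (−8910y + 80190)
  y^2 + 41y − 450 = (−(1/8910)y − 5/891)(−8910y + 80190) + (0)
Last nonzero remainder: −8910y + 80190. Dividing through by −8910 gives the monic gcd y − 9.
Cancel y − 9 from numerator and denominator to get the reduced form.

(−y^2 + 8y − 70)/(3y^2 − 27y + 60)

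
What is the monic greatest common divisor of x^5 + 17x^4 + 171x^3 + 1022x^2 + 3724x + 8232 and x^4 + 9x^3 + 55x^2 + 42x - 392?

x^2 + 7x + 49

By polynomial division,
  x^5 + 17x^4 + 171x^3 + 1022x^2 + 3724x + 8232 = (x + 8)(x^4 + 9x^3 + 55x^2 + 42x - 392) + (44x^3 + 540x^2 + 3780x + 11368)
  x^4 + 9x^3 + 55x^2 + 42x - 392 = ((1/44)x - 9/121)(44x^3 + 540x^2 + 3780x + 11368) + ((1120/121)x^2 + (7840/121)x + 54880/121)
  44x^3 + 540x^2 + 3780x + 11368 = ((1331/280)x + 3509/140)((1120/121)x^2 + (7840/121)x + 54880/121) + (0)
Last nonzero remainder: (1120/121)x^2 + (7840/121)x + 54880/121. Dividing through by 1120/121 gives the monic gcd x^2 + 7x + 49.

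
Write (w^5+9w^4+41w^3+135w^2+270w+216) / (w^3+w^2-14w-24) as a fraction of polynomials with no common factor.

(w^3+4w^2+15w+36)/(w-4)

Apply the Euclidean algorithm:
  w^5+9w^4+41w^3+135w^2+270w+216 = (w^2+8w+47)(w^3+w^2-14w-24) + (224w^2+1120w+1344)
  w^3+w^2-14w-24 = ((1/224)w-1/56)(224w^2+1120w+1344) + (0)
Last nonzero remainder: 224w^2+1120w+1344. Dividing through by 224 gives the monic gcd w^2+5w+6.
Cancel w^2+5w+6 from numerator and denominator to get the reduced form.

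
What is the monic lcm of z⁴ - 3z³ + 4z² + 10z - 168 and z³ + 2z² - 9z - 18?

z⁶ - 4z⁵ + z⁴ + 24z³ - 202z² + 108z + 1008

Repeated division with remainder:
  z⁴ - 3z³ + 4z² + 10z - 168 = (z - 5)(z³ + 2z² - 9z - 18) + (23z² - 17z - 258)
  z³ + 2z² - 9z - 18 = ((1/23)z + 63/529)(23z² - 17z - 258) + ((2244/529)z + 6732/529)
  23z² - 17z - 258 = ((12167/2244)z - 22747/1122)((2244/529)z + 6732/529) + (0)
Last nonzero remainder: (2244/529)z + 6732/529. Dividing through by 2244/529 gives the monic gcd z + 3.
Then lcm(f, g) = f·g / gcd(f, g); expanding and making the result monic gives the answer.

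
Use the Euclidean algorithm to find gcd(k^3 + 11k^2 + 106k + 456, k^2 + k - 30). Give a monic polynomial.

k + 6

Repeated division with remainder:
  k^3 + 11k^2 + 106k + 456 = (k + 10)(k^2 + k - 30) + (126k + 756)
  k^2 + k - 30 = ((1/126)k - 5/126)(126k + 756) + (0)
Last nonzero remainder: 126k + 756. Dividing through by 126 gives the monic gcd k + 6.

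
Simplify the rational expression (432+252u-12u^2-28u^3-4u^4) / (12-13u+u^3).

(-36-24u-4u^2)/(-1+u)

Euclidean algorithm in ℚ[u]:
  -4u^4-28u^3-12u^2+252u+432 = (-4u-28)(u^3-13u+12) + (-64u^2-64u+768)
  u^3-13u+12 = (-(1/64)u+1/64)(-64u^2-64u+768) + (0)
Last nonzero remainder: -64u^2-64u+768. Dividing through by -64 gives the monic gcd u^2+u-12.
Cancel u^2+u-12 from numerator and denominator to get the reduced form.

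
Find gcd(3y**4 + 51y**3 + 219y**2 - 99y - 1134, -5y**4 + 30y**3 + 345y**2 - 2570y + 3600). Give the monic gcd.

y**2 + 7y - 18

Apply the Euclidean algorithm:
  3y**4 + 51y**3 + 219y**2 - 99y - 1134 = (-3/5)(-5y**4 + 30y**3 + 345y**2 - 2570y + 3600) + (69y**3 + 426y**2 - 1641y + 1026)
  -5y**4 + 30y**3 + 345y**2 - 2570y + 3600 = (-(5/69)y + 1400/1587)(69y**3 + 426y**2 - 1641y + 1026) + (-(79200/529)y**2 - (554400/529)y + 1425600/529)
  69y**3 + 426y**2 - 1641y + 1026 = (-(12167/26400)y + 10051/26400)(-(79200/529)y**2 - (554400/529)y + 1425600/529) + (0)
Last nonzero remainder: -(79200/529)y**2 - (554400/529)y + 1425600/529. Dividing through by -79200/529 gives the monic gcd y**2 + 7y - 18.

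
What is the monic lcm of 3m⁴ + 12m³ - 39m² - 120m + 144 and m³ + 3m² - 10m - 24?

m⁵ + 6m⁴ - 5m³ - 66m² - 32m + 96

Apply the Euclidean algorithm:
  3m⁴ + 12m³ - 39m² - 120m + 144 = (3m + 3)(m³ + 3m² - 10m - 24) + (-18m² - 18m + 216)
  m³ + 3m² - 10m - 24 = (-(1/18)m - 1/9)(-18m² - 18m + 216) + (0)
Last nonzero remainder: -18m² - 18m + 216. Dividing through by -18 gives the monic gcd m² + m - 12.
Then lcm(f, g) = f·g / gcd(f, g); expanding and making the result monic gives the answer.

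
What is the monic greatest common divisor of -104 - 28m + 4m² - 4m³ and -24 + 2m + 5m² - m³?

2 + m

Euclidean algorithm in ℚ[m]:
  -4m³ + 4m² - 28m - 104 = (4)(-m³ + 5m² + 2m - 24) + (-16m² - 36m - 8)
  -m³ + 5m² + 2m - 24 = ((1/16)m - 29/64)(-16m² - 36m - 8) + (-(221/16)m - 221/8)
  -16m² - 36m - 8 = ((256/221)m + 64/221)(-(221/16)m - 221/8) + (0)
Last nonzero remainder: -(221/16)m - 221/8. Dividing through by -221/16 gives the monic gcd m + 2.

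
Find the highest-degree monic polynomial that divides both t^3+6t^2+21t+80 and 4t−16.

By polynomial division,
  t^3+6t^2+21t+80 = ((1/4)t^2+(5/2)t+61/4)(4t−16) + (324)
  4t−16 = ((1/81)t−4/81)(324) + (0)
The last nonzero remainder is the constant 324, so the polynomials are coprime and gcd = 1.

1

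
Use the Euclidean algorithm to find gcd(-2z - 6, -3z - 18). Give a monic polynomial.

Euclidean algorithm in ℚ[z]:
  -2z - 6 = (2/3)(-3z - 18) + (6)
  -3z - 18 = (-(1/2)z - 3)(6) + (0)
The last nonzero remainder is the constant 6, so the polynomials are coprime and gcd = 1.

1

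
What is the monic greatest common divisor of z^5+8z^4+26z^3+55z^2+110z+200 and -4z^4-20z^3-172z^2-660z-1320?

Repeated division with remainder:
  z^5+8z^4+26z^3+55z^2+110z+200 = (-(1/4)z-3/4)(-4z^4-20z^3-172z^2-660z-1320) + (-32z^3-239z^2-715z-790)
  -4z^4-20z^3-172z^2-660z-1320 = ((1/8)z-79/256)(-32z^3-239z^2-715z-790) + (-(40033/256)z^2-(200165/256)z-200165/128)
  -32z^3-239z^2-715z-790 = ((8192/40033)z+20224/40033)(-(40033/256)z^2-(200165/256)z-200165/128) + (0)
Last nonzero remainder: -(40033/256)z^2-(200165/256)z-200165/128. Dividing through by -40033/256 gives the monic gcd z^2+5z+10.

z^2+5z+10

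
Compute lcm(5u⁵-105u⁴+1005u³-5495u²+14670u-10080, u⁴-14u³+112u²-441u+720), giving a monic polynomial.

Euclidean algorithm in ℚ[u]:
  5u⁵-105u⁴+1005u³-5495u²+14670u-10080 = (5u-35)(u⁴-14u³+112u²-441u+720) + (-45u³+630u²-4365u+15120)
  u⁴-14u³+112u²-441u+720 = (-(1/45)u)(-45u³+630u²-4365u+15120) + (15u²-105u+720)
  -45u³+630u²-4365u+15120 = (-3u+21)(15u²-105u+720) + (0)
Last nonzero remainder: 15u²-105u+720. Dividing through by 15 gives the monic gcd u²-7u+48.
Then lcm(f, g) = f·g / gcd(f, g); expanding and making the result monic gives the answer.

u⁷-28u⁶+363u⁵-2821u⁴+13642u³-39039u²+58122u-30240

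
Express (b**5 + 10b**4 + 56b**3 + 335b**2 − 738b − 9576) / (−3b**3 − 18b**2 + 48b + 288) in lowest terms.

(−b**3 − 8b**2 − 64b − 399)/(3b + 12)

Repeated division with remainder:
  b**5 + 10b**4 + 56b**3 + 335b**2 − 738b − 9576 = (−(1/3)b**2 − (4/3)b − 16)(−3b**3 − 18b**2 + 48b + 288) + (207b**2 + 414b − 4968)
  −3b**3 − 18b**2 + 48b + 288 = (−(1/69)b − 4/69)(207b**2 + 414b − 4968) + (0)
Last nonzero remainder: 207b**2 + 414b − 4968. Dividing through by 207 gives the monic gcd b**2 + 2b − 24.
Cancel b**2 + 2b − 24 from numerator and denominator to get the reduced form.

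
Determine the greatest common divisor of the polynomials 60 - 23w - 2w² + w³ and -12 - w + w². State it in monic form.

Repeated division with remainder:
  w³ - 2w² - 23w + 60 = (w - 1)(w² - w - 12) + (-12w + 48)
  w² - w - 12 = (-(1/12)w - 1/4)(-12w + 48) + (0)
Last nonzero remainder: -12w + 48. Dividing through by -12 gives the monic gcd w - 4.

-4 + w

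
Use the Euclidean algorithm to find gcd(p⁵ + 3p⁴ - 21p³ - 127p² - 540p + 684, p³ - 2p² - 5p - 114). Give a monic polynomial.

p³ - 2p² - 5p - 114

By polynomial division,
  p⁵ + 3p⁴ - 21p³ - 127p² - 540p + 684 = (p² + 5p - 6)(p³ - 2p² - 5p - 114) + (0)
The last nonzero remainder p³ - 2p² - 5p - 114 is already monic.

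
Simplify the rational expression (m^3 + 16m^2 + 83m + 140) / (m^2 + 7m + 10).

By polynomial division,
  m^3 + 16m^2 + 83m + 140 = (m + 9)(m^2 + 7m + 10) + (10m + 50)
  m^2 + 7m + 10 = ((1/10)m + 1/5)(10m + 50) + (0)
Last nonzero remainder: 10m + 50. Dividing through by 10 gives the monic gcd m + 5.
Cancel m + 5 from numerator and denominator to get the reduced form.

(m^2 + 11m + 28)/(m + 2)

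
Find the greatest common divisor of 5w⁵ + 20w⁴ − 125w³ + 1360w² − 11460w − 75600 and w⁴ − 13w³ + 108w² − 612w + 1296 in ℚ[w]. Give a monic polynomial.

w² − 3w + 54

Repeated division with remainder:
  5w⁵ + 20w⁴ − 125w³ + 1360w² − 11460w − 75600 = (5w + 85)(w⁴ − 13w³ + 108w² − 612w + 1296) + (440w³ − 4760w² + 34080w − 185760)
  w⁴ − 13w³ + 108w² − 612w + 1296 = ((1/440)w − 3/605)(440w³ − 4760w² + 34080w − 185760) + ((840/121)w² − (2520/121)w + 45360/121)
  440w³ − 4760w² + 34080w − 185760 = ((1331/21)w − 10406/21)((840/121)w² − (2520/121)w + 45360/121) + (0)
Last nonzero remainder: (840/121)w² − (2520/121)w + 45360/121. Dividing through by 840/121 gives the monic gcd w² − 3w + 54.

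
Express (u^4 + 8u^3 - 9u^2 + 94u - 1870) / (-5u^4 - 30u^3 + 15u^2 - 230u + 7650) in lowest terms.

(-u - 11)/(5u + 45)

Apply the Euclidean algorithm:
  u^4 + 8u^3 - 9u^2 + 94u - 1870 = (-1/5)(-5u^4 - 30u^3 + 15u^2 - 230u + 7650) + (2u^3 - 6u^2 + 48u - 340)
  -5u^4 - 30u^3 + 15u^2 - 230u + 7650 = (-(5/2)u - 45/2)(2u^3 - 6u^2 + 48u - 340) + (0)
Last nonzero remainder: 2u^3 - 6u^2 + 48u - 340. Dividing through by 2 gives the monic gcd u^3 - 3u^2 + 24u - 170.
Cancel u^3 - 3u^2 + 24u - 170 from numerator and denominator to get the reduced form.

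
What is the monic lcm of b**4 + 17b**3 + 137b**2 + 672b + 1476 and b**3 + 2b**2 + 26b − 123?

Euclidean algorithm in ℚ[b]:
  b**4 + 17b**3 + 137b**2 + 672b + 1476 = (b + 15)(b**3 + 2b**2 + 26b − 123) + (81b**2 + 405b + 3321)
  b**3 + 2b**2 + 26b − 123 = ((1/81)b − 1/27)(81b**2 + 405b + 3321) + (0)
Last nonzero remainder: 81b**2 + 405b + 3321. Dividing through by 81 gives the monic gcd b**2 + 5b + 41.
Then lcm(f, g) = f·g / gcd(f, g); expanding and making the result monic gives the answer.

b**5 + 14b**4 + 86b**3 + 261b**2 − 540b − 4428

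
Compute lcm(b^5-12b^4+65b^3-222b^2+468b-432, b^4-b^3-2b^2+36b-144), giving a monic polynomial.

Repeated division with remainder:
  b^5-12b^4+65b^3-222b^2+468b-432 = (b-11)(b^4-b^3-2b^2+36b-144) + (56b^3-280b^2+1008b-2016)
  b^4-b^3-2b^2+36b-144 = ((1/56)b+1/14)(56b^3-280b^2+1008b-2016) + (0)
Last nonzero remainder: 56b^3-280b^2+1008b-2016. Dividing through by 56 gives the monic gcd b^3-5b^2+18b-36.
Then lcm(f, g) = f·g / gcd(f, g); expanding and making the result monic gives the answer.

b^6-8b^5+17b^4+38b^3-420b^2+1440b-1728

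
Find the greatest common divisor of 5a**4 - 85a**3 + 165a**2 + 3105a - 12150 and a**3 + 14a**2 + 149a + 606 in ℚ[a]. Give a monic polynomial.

a + 6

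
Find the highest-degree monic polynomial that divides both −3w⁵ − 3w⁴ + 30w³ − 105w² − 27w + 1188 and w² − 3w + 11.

w² − 3w + 11

Repeated division with remainder:
  −3w⁵ − 3w⁴ + 30w³ − 105w² − 27w + 1188 = (−3w³ − 12w² + 27w + 108)(w² − 3w + 11) + (0)
The last nonzero remainder w² − 3w + 11 is already monic.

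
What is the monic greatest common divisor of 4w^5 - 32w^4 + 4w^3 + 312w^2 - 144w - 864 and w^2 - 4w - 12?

w^2 - 4w - 12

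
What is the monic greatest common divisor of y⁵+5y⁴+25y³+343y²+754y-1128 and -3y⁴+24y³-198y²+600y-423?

y³-5y²+51y-47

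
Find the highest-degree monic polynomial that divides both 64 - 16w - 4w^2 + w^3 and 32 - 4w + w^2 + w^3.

By polynomial division,
  w^3 - 4w^2 - 16w + 64 = (w^3 + w^2 - 4w + 32) + (-5w^2 - 12w + 32)
  w^3 + w^2 - 4w + 32 = (-(1/5)w + 7/25)(-5w^2 - 12w + 32) + ((144/25)w + 576/25)
  -5w^2 - 12w + 32 = (-(125/144)w + 25/18)((144/25)w + 576/25) + (0)
Last nonzero remainder: (144/25)w + 576/25. Dividing through by 144/25 gives the monic gcd w + 4.

4 + w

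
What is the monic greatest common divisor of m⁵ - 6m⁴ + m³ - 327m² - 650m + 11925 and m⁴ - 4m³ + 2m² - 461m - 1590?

m² + 3m + 53

Apply the Euclidean algorithm:
  m⁵ - 6m⁴ + m³ - 327m² - 650m + 11925 = (m - 2)(m⁴ - 4m³ + 2m² - 461m - 1590) + (-9m³ + 138m² + 18m + 8745)
  m⁴ - 4m³ + 2m² - 461m - 1590 = (-(1/9)m - 34/27)(-9m³ + 138m² + 18m + 8745) + ((1600/9)m² + (1600/3)m + 84800/9)
  -9m³ + 138m² + 18m + 8745 = (-(81/1600)m + 297/320)((1600/9)m² + (1600/3)m + 84800/9) + (0)
Last nonzero remainder: (1600/9)m² + (1600/3)m + 84800/9. Dividing through by 1600/9 gives the monic gcd m² + 3m + 53.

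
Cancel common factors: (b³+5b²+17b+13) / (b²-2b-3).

(b²+4b+13)/(b-3)

Repeated division with remainder:
  b³+5b²+17b+13 = (b+7)(b²-2b-3) + (34b+34)
  b²-2b-3 = ((1/34)b-3/34)(34b+34) + (0)
Last nonzero remainder: 34b+34. Dividing through by 34 gives the monic gcd b+1.
Cancel b+1 from numerator and denominator to get the reduced form.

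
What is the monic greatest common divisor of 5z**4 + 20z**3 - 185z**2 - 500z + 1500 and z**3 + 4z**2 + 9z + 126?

z + 6

Apply the Euclidean algorithm:
  5z**4 + 20z**3 - 185z**2 - 500z + 1500 = (5z)(z**3 + 4z**2 + 9z + 126) + (-230z**2 - 1130z + 1500)
  z**3 + 4z**2 + 9z + 126 = (-(1/230)z + 21/5290)(-230z**2 - 1130z + 1500) + ((10584/529)z + 63504/529)
  -230z**2 - 1130z + 1500 = (-(60835/5292)z + 66125/5292)((10584/529)z + 63504/529) + (0)
Last nonzero remainder: (10584/529)z + 63504/529. Dividing through by 10584/529 gives the monic gcd z + 6.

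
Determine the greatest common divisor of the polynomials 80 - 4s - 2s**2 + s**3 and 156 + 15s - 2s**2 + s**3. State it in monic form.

4 + s

Apply the Euclidean algorithm:
  s**3 - 2s**2 - 4s + 80 = (s**3 - 2s**2 + 15s + 156) + (-19s - 76)
  s**3 - 2s**2 + 15s + 156 = (-(1/19)s**2 + (6/19)s - 39/19)(-19s - 76) + (0)
Last nonzero remainder: -19s - 76. Dividing through by -19 gives the monic gcd s + 4.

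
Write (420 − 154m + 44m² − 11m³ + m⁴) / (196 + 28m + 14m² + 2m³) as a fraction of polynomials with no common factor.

Repeated division with remainder:
  m⁴ − 11m³ + 44m² − 154m + 420 = ((1/2)m − 9)(2m³ + 14m² + 28m + 196) + (156m² + 2184)
  2m³ + 14m² + 28m + 196 = ((1/78)m + 7/78)(156m² + 2184) + (0)
Last nonzero remainder: 156m² + 2184. Dividing through by 156 gives the monic gcd m² + 14.
Cancel m² + 14 from numerator and denominator to get the reduced form.

(30 − 11m + m²)/(14 + 2m)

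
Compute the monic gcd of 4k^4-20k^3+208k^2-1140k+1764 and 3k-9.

k-3

Euclidean algorithm in ℚ[k]:
  4k^4-20k^3+208k^2-1140k+1764 = ((4/3)k^3-(8/3)k^2+(184/3)k-196)(3k-9) + (0)
Last nonzero remainder: 3k-9. Dividing through by 3 gives the monic gcd k-3.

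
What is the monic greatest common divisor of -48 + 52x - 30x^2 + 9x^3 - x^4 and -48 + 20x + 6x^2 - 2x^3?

-4 + x

By polynomial division,
  -x^4 + 9x^3 - 30x^2 + 52x - 48 = ((1/2)x - 3)(-2x^3 + 6x^2 + 20x - 48) + (-22x^2 + 136x - 192)
  -2x^3 + 6x^2 + 20x - 48 = ((1/11)x + 35/121)(-22x^2 + 136x - 192) + (-(228/121)x + 912/121)
  -22x^2 + 136x - 192 = ((1331/114)x - 484/19)(-(228/121)x + 912/121) + (0)
Last nonzero remainder: -(228/121)x + 912/121. Dividing through by -228/121 gives the monic gcd x - 4.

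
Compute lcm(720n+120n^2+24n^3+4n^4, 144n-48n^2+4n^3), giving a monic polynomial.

6480n-1080n^2+36n^3-6n^4-6n^5+n^6

Repeated division with remainder:
  4n^4+24n^3+120n^2+720n = (n+18)(4n^3-48n^2+144n) + (840n^2-1872n)
  4n^3-48n^2+144n = ((1/210)n-57/1225)(840n^2-1872n) + ((69696/1225)n)
  840n^2-1872n = ((42875/2904)n-15925/484)((69696/1225)n) + (0)
Last nonzero remainder: (69696/1225)n. Dividing through by 69696/1225 gives the monic gcd n.
Then lcm(f, g) = f·g / gcd(f, g); expanding and making the result monic gives the answer.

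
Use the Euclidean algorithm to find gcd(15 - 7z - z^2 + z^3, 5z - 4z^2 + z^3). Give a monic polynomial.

Apply the Euclidean algorithm:
  z^3 - z^2 - 7z + 15 = (z^3 - 4z^2 + 5z) + (3z^2 - 12z + 15)
  z^3 - 4z^2 + 5z = ((1/3)z)(3z^2 - 12z + 15) + (0)
Last nonzero remainder: 3z^2 - 12z + 15. Dividing through by 3 gives the monic gcd z^2 - 4z + 5.

5 - 4z + z^2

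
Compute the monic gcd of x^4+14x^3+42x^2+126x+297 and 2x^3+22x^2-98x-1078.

x+11

Euclidean algorithm in ℚ[x]:
  x^4+14x^3+42x^2+126x+297 = ((1/2)x+3/2)(2x^3+22x^2-98x-1078) + (58x^2+812x+1914)
  2x^3+22x^2-98x-1078 = ((1/29)x-3/29)(58x^2+812x+1914) + (-80x-880)
  58x^2+812x+1914 = (-(29/40)x-87/40)(-80x-880) + (0)
Last nonzero remainder: -80x-880. Dividing through by -80 gives the monic gcd x+11.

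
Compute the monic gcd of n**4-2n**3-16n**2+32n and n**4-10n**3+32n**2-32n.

By polynomial division,
  n**4-2n**3-16n**2+32n = (n**4-10n**3+32n**2-32n) + (8n**3-48n**2+64n)
  n**4-10n**3+32n**2-32n = ((1/8)n-1/2)(8n**3-48n**2+64n) + (0)
Last nonzero remainder: 8n**3-48n**2+64n. Dividing through by 8 gives the monic gcd n**3-6n**2+8n.

n**3-6n**2+8n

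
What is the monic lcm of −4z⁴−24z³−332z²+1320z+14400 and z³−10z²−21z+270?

z⁵−3z⁴+29z³−1077z²−630z+32400

Apply the Euclidean algorithm:
  −4z⁴−24z³−332z²+1320z+14400 = (−4z−64)(z³−10z²−21z+270) + (−1056z²+1056z+31680)
  z³−10z²−21z+270 = (−(1/1056)z+3/352)(−1056z²+1056z+31680) + (0)
Last nonzero remainder: −1056z²+1056z+31680. Dividing through by −1056 gives the monic gcd z²−z−30.
Then lcm(f, g) = f·g / gcd(f, g); expanding and making the result monic gives the answer.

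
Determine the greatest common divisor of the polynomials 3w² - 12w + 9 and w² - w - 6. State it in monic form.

w - 3

Apply the Euclidean algorithm:
  3w² - 12w + 9 = (3)(w² - w - 6) + (-9w + 27)
  w² - w - 6 = (-(1/9)w - 2/9)(-9w + 27) + (0)
Last nonzero remainder: -9w + 27. Dividing through by -9 gives the monic gcd w - 3.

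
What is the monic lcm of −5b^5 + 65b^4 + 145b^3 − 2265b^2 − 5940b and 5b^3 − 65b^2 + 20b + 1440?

b^6 − 21b^5 + 75b^4 + 685b^3 − 2436b^2 − 9504b

Euclidean algorithm in ℚ[b]:
  −5b^5 + 65b^4 + 145b^3 − 2265b^2 − 5940b = (−b^2 + 33)(5b^3 − 65b^2 + 20b + 1440) + (1320b^2 − 6600b − 47520)
  5b^3 − 65b^2 + 20b + 1440 = ((1/264)b − 1/33)(1320b^2 − 6600b − 47520) + (0)
Last nonzero remainder: 1320b^2 − 6600b − 47520. Dividing through by 1320 gives the monic gcd b^2 − 5b − 36.
Then lcm(f, g) = f·g / gcd(f, g); expanding and making the result monic gives the answer.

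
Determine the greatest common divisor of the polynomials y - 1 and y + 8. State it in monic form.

Euclidean algorithm in ℚ[y]:
  y - 1 = (y + 8) + (-9)
  y + 8 = (-(1/9)y - 8/9)(-9) + (0)
The last nonzero remainder is the constant -9, so the polynomials are coprime and gcd = 1.

1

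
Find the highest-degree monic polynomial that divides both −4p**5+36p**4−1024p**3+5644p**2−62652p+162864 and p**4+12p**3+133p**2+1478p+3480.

p**2−p+116

By polynomial division,
  −4p**5+36p**4−1024p**3+5644p**2−62652p+162864 = (−4p+84)(p**4+12p**3+133p**2+1478p+3480) + (−1500p**3+384p**2−172884p−129456)
  p**4+12p**3+133p**2+1478p+3480 = (−(1/1500)p−383/46875)(−1500p**3+384p**2−172884p−129456) + ((326274/15625)p**2−(326274/15625)p+37847784/15625)
  −1500p**3+384p**2−172884p−129456 = (−(3906250/54379)p−2906250/54379)((326274/15625)p**2−(326274/15625)p+37847784/15625) + (0)
Last nonzero remainder: (326274/15625)p**2−(326274/15625)p+37847784/15625. Dividing through by 326274/15625 gives the monic gcd p**2−p+116.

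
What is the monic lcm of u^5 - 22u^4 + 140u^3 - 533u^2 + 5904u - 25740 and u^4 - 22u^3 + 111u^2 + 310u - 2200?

u^7 - 23u^6 + 142u^5 - 233u^4 + 3637u^3 - 20984u^2 - 92340u + 514800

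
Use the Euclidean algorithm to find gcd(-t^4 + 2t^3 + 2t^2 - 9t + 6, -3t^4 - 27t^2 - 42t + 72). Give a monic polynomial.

t^2 + t - 2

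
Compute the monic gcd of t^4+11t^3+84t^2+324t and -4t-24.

Repeated division with remainder:
  t^4+11t^3+84t^2+324t = (-(1/4)t^3-(5/4)t^2-(27/2)t)(-4t-24) + (0)
Last nonzero remainder: -4t-24. Dividing through by -4 gives the monic gcd t+6.

t+6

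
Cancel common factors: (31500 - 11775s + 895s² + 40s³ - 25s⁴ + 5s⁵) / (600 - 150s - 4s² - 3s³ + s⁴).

(1575 + 120s + 20s² + 5s³)/(30 + 6s + s²)

By polynomial division,
  5s⁵ - 25s⁴ + 40s³ + 895s² - 11775s + 31500 = (5s - 10)(s⁴ - 3s³ - 4s² - 150s + 600) + (30s³ + 1605s² - 16275s + 37500)
  s⁴ - 3s³ - 4s² - 150s + 600 = ((1/30)s - 113/60)(30s³ + 1605s² - 16275s + 37500) + ((14245/4)s² - (128205/4)s + 71225)
  30s³ + 1605s² - 16275s + 37500 = ((24/2849)s + 1500/2849)((14245/4)s² - (128205/4)s + 71225) + (0)
Last nonzero remainder: (14245/4)s² - (128205/4)s + 71225. Dividing through by 14245/4 gives the monic gcd s² - 9s + 20.
Cancel s² - 9s + 20 from numerator and denominator to get the reduced form.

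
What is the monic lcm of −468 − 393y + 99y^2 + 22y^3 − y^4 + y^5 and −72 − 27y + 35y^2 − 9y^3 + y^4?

Apply the Euclidean algorithm:
  y^5 − y^4 + 22y^3 + 99y^2 − 393y − 468 = (y + 8)(y^4 − 9y^3 + 35y^2 − 27y − 72) + (59y^3 − 154y^2 − 105y + 108)
  y^4 − 9y^3 + 35y^2 − 27y − 72 = ((1/59)y − 377/3481)(59y^3 − 154y^2 − 105y + 108) + ((69972/3481)y^2 − (139944/3481)y − 209916/3481)
  59y^3 − 154y^2 − 105y + 108 = ((205379/69972)y − 10443/5831)((69972/3481)y^2 − (139944/3481)y − 209916/3481) + (0)
Last nonzero remainder: (69972/3481)y^2 − (139944/3481)y − 209916/3481. Dividing through by 69972/3481 gives the monic gcd y^2 − 2y − 3.
Then lcm(f, g) = f·g / gcd(f, g); expanding and making the result monic gives the answer.

−11232 − 6156y + 4659y^2 − 558y^3 − 79y^4 + 53y^5 − 8y^6 + y^7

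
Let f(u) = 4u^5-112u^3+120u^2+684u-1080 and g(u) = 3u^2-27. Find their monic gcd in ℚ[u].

u^2-9

By polynomial division,
  4u^5-112u^3+120u^2+684u-1080 = ((4/3)u^3-(76/3)u+40)(3u^2-27) + (0)
Last nonzero remainder: 3u^2-27. Dividing through by 3 gives the monic gcd u^2-9.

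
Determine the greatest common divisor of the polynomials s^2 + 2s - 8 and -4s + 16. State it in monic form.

1

Euclidean algorithm in ℚ[s]:
  s^2 + 2s - 8 = (-(1/4)s - 3/2)(-4s + 16) + (16)
  -4s + 16 = (-(1/4)s + 1)(16) + (0)
The last nonzero remainder is the constant 16, so the polynomials are coprime and gcd = 1.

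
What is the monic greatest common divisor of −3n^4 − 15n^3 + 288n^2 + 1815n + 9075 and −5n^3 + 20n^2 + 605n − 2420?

Euclidean algorithm in ℚ[n]:
  −3n^4 − 15n^3 + 288n^2 + 1815n + 9075 = ((3/5)n + 27/5)(−5n^3 + 20n^2 + 605n − 2420) + (−183n^2 + 22143)
  −5n^3 + 20n^2 + 605n − 2420 = ((5/183)n − 20/183)(−183n^2 + 22143) + (0)
Last nonzero remainder: −183n^2 + 22143. Dividing through by −183 gives the monic gcd n^2 − 121.

n^2 − 121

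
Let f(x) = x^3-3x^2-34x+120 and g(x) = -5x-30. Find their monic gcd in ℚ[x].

x+6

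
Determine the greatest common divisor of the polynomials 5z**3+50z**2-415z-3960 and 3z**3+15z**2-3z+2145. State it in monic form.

Euclidean algorithm in ℚ[z]:
  5z**3+50z**2-415z-3960 = (5/3)(3z**3+15z**2-3z+2145) + (25z**2-410z-7535)
  3z**3+15z**2-3z+2145 = ((3/25)z+321/125)(25z**2-410z-7535) + ((48852/25)z+537372/25)
  25z**2-410z-7535 = ((625/48852)z-17125/48852)((48852/25)z+537372/25) + (0)
Last nonzero remainder: (48852/25)z+537372/25. Dividing through by 48852/25 gives the monic gcd z+11.

z+11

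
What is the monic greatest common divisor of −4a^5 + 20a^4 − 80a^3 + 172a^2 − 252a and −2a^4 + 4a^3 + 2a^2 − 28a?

Repeated division with remainder:
  −4a^5 + 20a^4 − 80a^3 + 172a^2 − 252a = (2a − 6)(−2a^4 + 4a^3 + 2a^2 − 28a) + (−60a^3 + 240a^2 − 420a)
  −2a^4 + 4a^3 + 2a^2 − 28a = ((1/30)a + 1/15)(−60a^3 + 240a^2 − 420a) + (0)
Last nonzero remainder: −60a^3 + 240a^2 − 420a. Dividing through by −60 gives the monic gcd a^3 − 4a^2 + 7a.

a^3 − 4a^2 + 7a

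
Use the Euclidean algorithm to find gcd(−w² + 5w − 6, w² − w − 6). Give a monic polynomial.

w − 3

By polynomial division,
  −w² + 5w − 6 = (−1)(w² − w − 6) + (4w − 12)
  w² − w − 6 = ((1/4)w + 1/2)(4w − 12) + (0)
Last nonzero remainder: 4w − 12. Dividing through by 4 gives the monic gcd w − 3.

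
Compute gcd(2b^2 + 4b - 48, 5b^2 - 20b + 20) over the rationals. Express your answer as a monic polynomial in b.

1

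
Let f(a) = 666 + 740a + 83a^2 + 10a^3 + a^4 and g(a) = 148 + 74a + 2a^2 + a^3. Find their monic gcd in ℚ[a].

74 + a^2

Euclidean algorithm in ℚ[a]:
  a^4 + 10a^3 + 83a^2 + 740a + 666 = (a + 8)(a^3 + 2a^2 + 74a + 148) + (-7a^2 - 518)
  a^3 + 2a^2 + 74a + 148 = (-(1/7)a - 2/7)(-7a^2 - 518) + (0)
Last nonzero remainder: -7a^2 - 518. Dividing through by -7 gives the monic gcd a^2 + 74.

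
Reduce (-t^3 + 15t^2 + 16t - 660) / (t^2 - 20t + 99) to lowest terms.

(-t^2 + 4t + 60)/(t - 9)

By polynomial division,
  -t^3 + 15t^2 + 16t - 660 = (-t - 5)(t^2 - 20t + 99) + (15t - 165)
  t^2 - 20t + 99 = ((1/15)t - 3/5)(15t - 165) + (0)
Last nonzero remainder: 15t - 165. Dividing through by 15 gives the monic gcd t - 11.
Cancel t - 11 from numerator and denominator to get the reduced form.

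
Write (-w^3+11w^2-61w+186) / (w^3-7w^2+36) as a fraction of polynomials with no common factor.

Repeated division with remainder:
  -w^3+11w^2-61w+186 = (-1)(w^3-7w^2+36) + (4w^2-61w+222)
  w^3-7w^2+36 = ((1/4)w+33/16)(4w^2-61w+222) + ((1125/16)w-3375/8)
  4w^2-61w+222 = ((64/1125)w-592/1125)((1125/16)w-3375/8) + (0)
Last nonzero remainder: (1125/16)w-3375/8. Dividing through by 1125/16 gives the monic gcd w-6.
Cancel w-6 from numerator and denominator to get the reduced form.

(-w^2+5w-31)/(w^2-w-6)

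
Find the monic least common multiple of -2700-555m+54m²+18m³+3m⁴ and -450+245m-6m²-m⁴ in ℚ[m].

Euclidean algorithm in ℚ[m]:
  3m⁴+18m³+54m²-555m-2700 = (-3)(-m⁴-6m²+245m-450) + (18m³+36m²+180m-4050)
  -m⁴-6m²+245m-450 = (-(1/18)m+1/9)(18m³+36m²+180m-4050) + (0)
Last nonzero remainder: 18m³+36m²+180m-4050. Dividing through by 18 gives the monic gcd m³+2m²+10m-225.
Then lcm(f, g) = f·g / gcd(f, g); expanding and making the result monic gives the answer.

1800-530m-221m²+6m³+4m⁴+m⁵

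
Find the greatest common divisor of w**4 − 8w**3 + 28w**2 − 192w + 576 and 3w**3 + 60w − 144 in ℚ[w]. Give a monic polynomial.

w**2 + 2w + 24

Repeated division with remainder:
  w**4 − 8w**3 + 28w**2 − 192w + 576 = ((1/3)w − 8/3)(3w**3 + 60w − 144) + (8w**2 + 16w + 192)
  3w**3 + 60w − 144 = ((3/8)w − 3/4)(8w**2 + 16w + 192) + (0)
Last nonzero remainder: 8w**2 + 16w + 192. Dividing through by 8 gives the monic gcd w**2 + 2w + 24.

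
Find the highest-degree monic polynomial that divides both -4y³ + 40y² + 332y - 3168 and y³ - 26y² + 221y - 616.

Apply the Euclidean algorithm:
  -4y³ + 40y² + 332y - 3168 = (-4)(y³ - 26y² + 221y - 616) + (-64y² + 1216y - 5632)
  y³ - 26y² + 221y - 616 = (-(1/64)y + 7/64)(-64y² + 1216y - 5632) + (0)
Last nonzero remainder: -64y² + 1216y - 5632. Dividing through by -64 gives the monic gcd y² - 19y + 88.

y² - 19y + 88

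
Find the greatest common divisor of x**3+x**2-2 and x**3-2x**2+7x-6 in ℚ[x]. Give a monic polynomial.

Euclidean algorithm in ℚ[x]:
  x**3+x**2-2 = (x**3-2x**2+7x-6) + (3x**2-7x+4)
  x**3-2x**2+7x-6 = ((1/3)x+1/9)(3x**2-7x+4) + ((58/9)x-58/9)
  3x**2-7x+4 = ((27/58)x-18/29)((58/9)x-58/9) + (0)
Last nonzero remainder: (58/9)x-58/9. Dividing through by 58/9 gives the monic gcd x-1.

x-1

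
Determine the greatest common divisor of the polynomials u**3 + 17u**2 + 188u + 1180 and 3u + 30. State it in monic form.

u + 10

Euclidean algorithm in ℚ[u]:
  u**3 + 17u**2 + 188u + 1180 = ((1/3)u**2 + (7/3)u + 118/3)(3u + 30) + (0)
Last nonzero remainder: 3u + 30. Dividing through by 3 gives the monic gcd u + 10.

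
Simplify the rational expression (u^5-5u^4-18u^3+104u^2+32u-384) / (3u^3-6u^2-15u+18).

(u^3-4u^2-16u+64)/(3u-3)

Repeated division with remainder:
  u^5-5u^4-18u^3+104u^2+32u-384 = ((1/3)u^2-u-19/3)(3u^3-6u^2-15u+18) + (45u^2-45u-270)
  3u^3-6u^2-15u+18 = ((1/15)u-1/15)(45u^2-45u-270) + (0)
Last nonzero remainder: 45u^2-45u-270. Dividing through by 45 gives the monic gcd u^2-u-6.
Cancel u^2-u-6 from numerator and denominator to get the reduced form.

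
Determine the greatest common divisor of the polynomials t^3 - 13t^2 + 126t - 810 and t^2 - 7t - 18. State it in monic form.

Euclidean algorithm in ℚ[t]:
  t^3 - 13t^2 + 126t - 810 = (t - 6)(t^2 - 7t - 18) + (102t - 918)
  t^2 - 7t - 18 = ((1/102)t + 1/51)(102t - 918) + (0)
Last nonzero remainder: 102t - 918. Dividing through by 102 gives the monic gcd t - 9.

t - 9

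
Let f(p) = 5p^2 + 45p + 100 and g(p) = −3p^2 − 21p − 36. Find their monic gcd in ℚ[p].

p + 4

Euclidean algorithm in ℚ[p]:
  5p^2 + 45p + 100 = (−5/3)(−3p^2 − 21p − 36) + (10p + 40)
  −3p^2 − 21p − 36 = (−(3/10)p − 9/10)(10p + 40) + (0)
Last nonzero remainder: 10p + 40. Dividing through by 10 gives the monic gcd p + 4.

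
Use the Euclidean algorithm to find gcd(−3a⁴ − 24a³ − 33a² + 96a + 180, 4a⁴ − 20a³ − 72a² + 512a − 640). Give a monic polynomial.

a² + 3a − 10

Apply the Euclidean algorithm:
  −3a⁴ − 24a³ − 33a² + 96a + 180 = (−3/4)(4a⁴ − 20a³ − 72a² + 512a − 640) + (−39a³ − 87a² + 480a − 300)
  4a⁴ − 20a³ − 72a² + 512a − 640 = (−(4/39)a + 376/507)(−39a³ − 87a² + 480a − 300) + ((7056/169)a² + (21168/169)a − 70560/169)
  −39a³ − 87a² + 480a − 300 = (−(2197/2352)a + 845/1176)((7056/169)a² + (21168/169)a − 70560/169) + (0)
Last nonzero remainder: (7056/169)a² + (21168/169)a − 70560/169. Dividing through by 7056/169 gives the monic gcd a² + 3a − 10.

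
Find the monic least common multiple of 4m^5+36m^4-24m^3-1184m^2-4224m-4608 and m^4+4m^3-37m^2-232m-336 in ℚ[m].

Euclidean algorithm in ℚ[m]:
  4m^5+36m^4-24m^3-1184m^2-4224m-4608 = (4m+20)(m^4+4m^3-37m^2-232m-336) + (44m^3+484m^2+1760m+2112)
  m^4+4m^3-37m^2-232m-336 = ((1/44)m-7/44)(44m^3+484m^2+1760m+2112) + (0)
Last nonzero remainder: 44m^3+484m^2+1760m+2112. Dividing through by 44 gives the monic gcd m^3+11m^2+40m+48.
Then lcm(f, g) = f·g / gcd(f, g); expanding and making the result monic gives the answer.

m^6+2m^5-69m^4-254m^3+1016m^2+6240m+8064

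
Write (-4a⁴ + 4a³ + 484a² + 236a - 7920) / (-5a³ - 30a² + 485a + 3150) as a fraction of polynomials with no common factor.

(4a³ - 40a² - 124a + 880)/(5a² - 15a - 350)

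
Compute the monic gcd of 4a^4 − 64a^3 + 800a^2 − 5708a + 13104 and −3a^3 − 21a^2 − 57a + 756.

a − 4

Euclidean algorithm in ℚ[a]:
  4a^4 − 64a^3 + 800a^2 − 5708a + 13104 = (−(4/3)a + 92/3)(−3a^3 − 21a^2 − 57a + 756) + (1368a^2 − 2952a − 10080)
  −3a^3 − 21a^2 − 57a + 756 = (−(1/456)a − 29/1444)(1368a^2 − 2952a − 10080) + (−(49959/361)a + 199836/361)
  1368a^2 − 2952a − 10080 = (−(54872/5551)a − 14440/793)(−(49959/361)a + 199836/361) + (0)
Last nonzero remainder: −(49959/361)a + 199836/361. Dividing through by −49959/361 gives the monic gcd a − 4.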